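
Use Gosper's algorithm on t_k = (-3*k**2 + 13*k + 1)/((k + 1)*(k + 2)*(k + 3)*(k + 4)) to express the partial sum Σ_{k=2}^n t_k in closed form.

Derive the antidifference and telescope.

r(k) = (k + 1)*(13*k - 3*(k + 1)**2 + 14)/((k + 5)*(-3*k**2 + 13*k + 1)) after simplifying.
Normal form (A,B,C) = (k + 1, k + 5, k**2 - 13*k/3 - 1/3).
Key eq: (k + 1)·f(k+1) = (k + 4)·f(k) + (k**2 - 13*k/3 - 1/3).
deg f ≤ 3 (via 1,1,2).
Solve for f: f(k) = -k*(3*k - 2)/3 (degree 2 ≤ 3).
R(k) = B(k−1)·f(k)/C(k) = -k*(k + 4)*(3*k - 2)/(3*k**2 - 13*k - 1); s_k = R·t_k = k*(3*k - 2)/((k + 1)*(k + 2)*(k + 3)).
Check: Δs_k = (-3*k**2 + 13*k + 1)/(k**4 + 10*k**3 + 35*k**2 + 50*k + 24). ✓
Evaluate: s_(n+1) = (3*n**2 + 4*n + 1)/(n**3 + 9*n**2 + 26*n + 24); subtract s_(2) = 2/15 ⇒ S(n) = (-2*n**3 + 27*n**2 + 8*n - 33)/(15*(n**3 + 9*n**2 + 26*n + 24)).

S(n) = (-2*n**3 + 27*n**2 + 8*n - 33)/(15*(n**3 + 9*n**2 + 26*n + 24))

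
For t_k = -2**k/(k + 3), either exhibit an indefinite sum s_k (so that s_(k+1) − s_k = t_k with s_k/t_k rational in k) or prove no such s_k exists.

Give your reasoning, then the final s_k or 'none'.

no hypergeometric antidifference exists

The ratio is 2*(k + 3)/(k + 4).
A = 2*k + 6, B = k + 4, C = 1.
Set up (2*k + 6)·f(k+1) − (k + 3)·f(k) − (1) = 0.
Degrees (1,1,0) ⇒ d ≤ -1.
d = -1 < 0 ⇒ no nonzero polynomial f; not summable.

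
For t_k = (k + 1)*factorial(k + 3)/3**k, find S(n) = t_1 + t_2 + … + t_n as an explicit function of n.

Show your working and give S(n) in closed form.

The ratio is (k + 2)*(k + 4)/(3*(k + 1)).
Factor: A=k/3 + 4/3; B=1; C=k + 1.
Set up (k/3 + 4/3)·f(k+1) − (1)·f(k) − (k + 1) = 0.
From deg A=1, deg B=0, deg C=1: d=0.
Coefficient equations give f(k) = 3.
Get s_k = R·t_k = 3**(1 - k)*factorial(k + 3) with R(k) = B(k−1)f(k)/C(k) = 3/(k + 1).
s_(k+1) − s_k = (k + 1)*factorial(k + 3)/3**k = t_k.
s_(n+1) = factorial(n + 4)/3**n and s_(1) = 24, so S(n) = -24 + factorial(n + 4)/3**n.

S(n) = -24 + factorial(n + 4)/3**n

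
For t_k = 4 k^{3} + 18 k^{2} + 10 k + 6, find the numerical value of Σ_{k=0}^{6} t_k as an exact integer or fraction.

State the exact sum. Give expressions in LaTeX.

Σ = 3654

The ratio is (2*k**3 + 15*k**2 + 29*k + 19)/(2*k**3 + 9*k**2 + 5*k + 3).
So A=1 and B=1, with C=k**3 + 9*k**2/2 + 5*k/2 + 3/2.
f must satisfy (1)·f(k+1) − (1)·f(k) = k**3 + 9*k**2/2 + 5*k/2 + 3/2.
Degrees (0,0,3) ⇒ d ≤ 4.
Solve for f: f(k) = k*(k**3 + 4*k**2 - 3*k + 4)/4 (degree 4 ≤ 4).
Certificate R = B(k−1)f/C = k*(k**3 + 4*k**2 - 3*k + 4)/(2*(2*k**3 + 9*k**2 + 5*k + 3)) gives s_k = k*(k**3 + 4*k**2 - 3*k + 4).
Check: Δs_k = 4*k**3 + 18*k**2 + 10*k + 6. ✓
Sum = s_(7) − s_(0); s_(7) = 3654, s_(0) = 0 ⇒ 3654.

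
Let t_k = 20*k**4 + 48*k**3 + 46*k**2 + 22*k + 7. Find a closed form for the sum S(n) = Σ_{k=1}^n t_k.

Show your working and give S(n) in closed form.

The ratio is (20*k**4 + 128*k**3 + 310*k**2 + 338*k + 143)/(20*k**4 + 48*k**3 + 46*k**2 + 22*k + 7).
Factor: A=1; B=1; C=k**4 + 12*k**3/5 + 23*k**2/10 + 11*k/10 + 7/20.
Set up (1)·f(k+1) − (1)·f(k) − (k**4 + 12*k**3/5 + 23*k**2/10 + 11*k/10 + 7/20) = 0.
Bound: deg f ≤ 5.
Solving with deg f ≤ 5: f(k) = k*(4*k**4 + 2*k**3 - 2*k**2 + 3)/20.
Then R = B(k−1)f/C = k*(4*k**4 + 2*k**3 - 2*k**2 + 3)/(20*k**4 + 48*k**3 + 46*k**2 + 22*k + 7), so s_k = R(k)·t_k = k*(4*k**4 + 2*k**3 - 2*k**2 + 3).
Δs = 20*k**4 + 48*k**3 + 46*k**2 + 22*k + 7, as required.
Evaluate: s_(n+1) = 4*n**5 + 22*n**4 + 46*n**3 + 46*n**2 + 25*n + 7; subtract s_(1) = 7 ⇒ S(n) = n*(4*n**4 + 22*n**3 + 46*n**2 + 46*n + 25).

S(n) = n*(4*n**4 + 22*n**3 + 46*n**2 + 46*n + 25)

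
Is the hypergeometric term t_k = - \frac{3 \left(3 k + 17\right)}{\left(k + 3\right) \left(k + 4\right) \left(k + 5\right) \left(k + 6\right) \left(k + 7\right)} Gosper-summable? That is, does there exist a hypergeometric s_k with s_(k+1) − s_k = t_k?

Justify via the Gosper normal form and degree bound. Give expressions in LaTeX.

Yes. s_k = \frac{k \left(- k^{2} - 13 k - 54\right)}{24 \left(k^{3} + 13 k^{2} + 54 k + 72\right)}.

Ratio r(k) = (k + 3)*(3*k + 20)/((k + 8)*(3*k + 17)).
A = k + 3, B = k + 8, C = k + 17/3.
Key eq: (k + 3)·f(k+1) = (k + 7)·f(k) + (k + 17/3).
Bound: deg f ≤ 4.
Solving with deg f ≤ 4: f(k) = k*(k + 5)*(k**2 + 13*k + 54)/216.
R(k) = B(k−1)·f(k)/C(k) = k*(k + 5)*(k + 7)*(k**2 + 13*k + 54)/(72*(3*k + 17)); s_k = R·t_k = k*(-k**2 - 13*k - 54)/(24*(k**3 + 13*k**2 + 54*k + 72)).
Δs = 3*(-3*k - 17)/(k**5 + 25*k**4 + 245*k**3 + 1175*k**2 + 2754*k + 2520), as required.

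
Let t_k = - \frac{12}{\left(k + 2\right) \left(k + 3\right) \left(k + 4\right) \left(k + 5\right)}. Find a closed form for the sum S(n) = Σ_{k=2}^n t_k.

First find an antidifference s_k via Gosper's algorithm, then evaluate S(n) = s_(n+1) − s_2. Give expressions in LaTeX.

S(n) = \frac{- n^{3} - 12 n^{2} - 47 n + 60}{30 \left(n^{3} + 12 n^{2} + 47 n + 60\right)}

Step 1: r(k) = (k + 2)/(k + 6).
Take A(k)=k + 2, B(k)=k + 6, C(k)=1.
f must satisfy (k + 2)·f(k+1) − (k + 5)·f(k) = 1.
Bound: deg f ≤ 3.
Solving with deg f ≤ 3: f(k) = k*(k**2 + 9*k + 26)/72.
Get s_k = R·t_k = k*(-k**2 - 9*k - 26)/(6*(k + 2)*(k + 3)*(k + 4)) with R(k) = B(k−1)f(k)/C(k) = k*(k + 5)*(k**2 + 9*k + 26)/72.
Δs = -12/(k**4 + 14*k**3 + 71*k**2 + 154*k + 120), as required.
Σ_(k=2)^n t_k = s_(n+1) − s_(2) = ((-n**3 - 12*n**2 - 47*n - 36)/(6*(n**3 + 12*n**2 + 47*n + 60))) − (-2/15), i.e. (-n**3 - 12*n**2 - 47*n + 60)/(30*(n**3 + 12*n**2 + 47*n + 60)).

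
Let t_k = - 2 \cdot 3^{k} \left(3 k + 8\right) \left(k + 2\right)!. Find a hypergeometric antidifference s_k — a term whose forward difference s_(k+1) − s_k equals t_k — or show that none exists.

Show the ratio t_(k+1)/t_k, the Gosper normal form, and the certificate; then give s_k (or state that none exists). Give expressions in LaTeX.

t_(k+1)/t_k = 3*(k + 3)*(3*k + 11)/(3*k + 8).
Gosper form: A/B · C(k+1)/C(k) with A=3*k + 9, B=1, C=k + 8/3.
Set up (3*k + 9)·f(k+1) − (1)·f(k) − (k + 8/3) = 0.
deg f ≤ 0 (via 1,0,1).
A polynomial solution: f(k) = 1/3.
So s_k = (B(k−1)f/C)·t_k = (1/(3*k + 8))·t_k = -2*3**k*factorial(k + 2).
Δs = -2*3**k*(3*k + 8)*factorial(k + 2), as required.

s_k = - 2 \cdot 3^{k} \left(k + 2\right)!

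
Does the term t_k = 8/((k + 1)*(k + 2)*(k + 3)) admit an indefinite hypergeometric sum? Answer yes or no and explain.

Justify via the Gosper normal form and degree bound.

r(k) = (k + 1)/(k + 4) after simplifying.
Factor: A=k + 1; B=k + 4; C=1.
f must satisfy (k + 1)·f(k+1) − (k + 3)·f(k) = 1.
Degrees (1,1,0) ⇒ d ≤ 2.
Solve for f: f(k) = k*(k + 3)/4 (degree 2 ≤ 2).
So s_k = (B(k−1)f/C)·t_k = (k*(k + 3)**2/4)·t_k = 2*k*(k + 3)/((k + 1)*(k + 2)).
Δs = 8/(k**3 + 6*k**2 + 11*k + 6), as required.

Yes. s_k = 2*k*(k + 3)/((k + 1)*(k + 2)).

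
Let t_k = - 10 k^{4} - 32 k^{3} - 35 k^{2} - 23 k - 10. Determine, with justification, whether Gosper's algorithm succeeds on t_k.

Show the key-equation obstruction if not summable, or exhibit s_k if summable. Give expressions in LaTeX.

Yes. s_k = k \left(- 2 k^{4} - 3 k^{3} + k^{2} - 2 k - 4\right).

Ratio r(k) = (10*k**4 + 72*k**3 + 191*k**2 + 229*k + 110)/(10*k**4 + 32*k**3 + 35*k**2 + 23*k + 10).
A = 1, B = 1, C = k**4 + 16*k**3/5 + 7*k**2/2 + 23*k/10 + 1.
Key eq: (1)·f(k+1) = (1)·f(k) + (k**4 + 16*k**3/5 + 7*k**2/2 + 23*k/10 + 1).
deg f ≤ 5 (via 0,0,4).
Solve for f: f(k) = k*(k + 1)*(2*k**3 + k**2 - 2*k + 4)/10 (degree 5 ≤ 5).
Certificate R = B(k−1)f/C = k*(2*k**3 + k**2 - 2*k + 4)/(10*k**3 + 22*k**2 + 13*k + 10) gives s_k = k*(-2*k**4 - 3*k**3 + k**2 - 2*k - 4).
Check: Δs_k = -10*k**4 - 32*k**3 - 35*k**2 - 23*k - 10. ✓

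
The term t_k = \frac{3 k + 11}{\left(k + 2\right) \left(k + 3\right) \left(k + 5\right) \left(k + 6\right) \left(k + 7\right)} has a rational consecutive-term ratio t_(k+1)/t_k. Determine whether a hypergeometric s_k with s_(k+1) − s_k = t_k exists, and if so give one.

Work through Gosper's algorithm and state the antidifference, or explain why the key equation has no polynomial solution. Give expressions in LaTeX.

s_k = \frac{k \left(k^{2} + 13 k + 52\right)}{60 \left(k^{3} + 13 k^{2} + 52 k + 60\right)}

Compute t_(k+1)/t_k: get (k + 2)*(k + 5)*(3*k + 14)/((k + 4)*(k + 8)*(3*k + 11)).
So A=k + 2 and B=k + 8, with C=k**2 + 23*k/3 + 44/3.
Set up (k + 2)·f(k+1) − (k + 7)·f(k) − (k**2 + 23*k/3 + 44/3) = 0.
From deg A=1, deg B=1, deg C=2: d=5.
Solve for f: f(k) = k*(k + 3)*(k + 4)*(k**2 + 13*k + 52)/180 (degree 5 ≤ 5).
Then R = B(k−1)f/C = k*(k + 3)*(k + 7)*(k**2 + 13*k + 52)/(60*(3*k + 11)), so s_k = R(k)·t_k = k*(k**2 + 13*k + 52)/(60*(k**3 + 13*k**2 + 52*k + 60)).
Check: Δs_k = (3*k + 11)/(k**5 + 23*k**4 + 203*k**3 + 853*k**2 + 1692*k + 1260). ✓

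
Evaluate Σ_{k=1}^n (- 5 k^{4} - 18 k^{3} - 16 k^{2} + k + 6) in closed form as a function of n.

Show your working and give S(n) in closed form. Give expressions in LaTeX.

S(n) = n \left(- n^{4} - 7 n^{3} - 16 n^{2} - 12 n + 4\right)

The ratio is (5*k**4 + 38*k**3 + 100*k**2 + 105*k + 32)/(5*k**4 + 18*k**3 + 16*k**2 - k - 6).
Take A(k)=1, B(k)=1, C(k)=k**4 + 18*k**3/5 + 16*k**2/5 - k/5 - 6/5.
Solve (1)·f(k+1) − (1)·f(k) = k**4 + 18*k**3/5 + 16*k**2/5 - k/5 - 6/5.
deg f ≤ 5 (via 0,0,4).
Solving with deg f ≤ 5: f(k) = k*(k**4 + 2*k**3 - 2*k**2 - 4*k - 3)/5.
Then R = B(k−1)f/C = k*(k**4 + 2*k**3 - 2*k**2 - 4*k - 3)/(5*k**4 + 18*k**3 + 16*k**2 - k - 6), so s_k = R(k)·t_k = k*(-k**4 - 2*k**3 + 2*k**2 + 4*k + 3).
Δs = -5*k**4 - 18*k**3 - 16*k**2 + k + 6, as required.
Σ_(k=1)^n t_k = s_(n+1) − s_(1) = (-n**5 - 7*n**4 - 16*n**3 - 12*n**2 + 4*n + 6) − (6), i.e. n*(-n**4 - 7*n**3 - 16*n**2 - 12*n + 4).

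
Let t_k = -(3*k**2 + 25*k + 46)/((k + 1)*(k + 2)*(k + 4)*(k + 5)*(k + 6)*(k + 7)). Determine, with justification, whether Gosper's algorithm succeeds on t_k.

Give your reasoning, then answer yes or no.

Step 1: r(k) = (k + 1)*(k + 4)*(25*k + 3*(k + 1)**2 + 71)/((k + 3)*(k + 8)*(3*k**2 + 25*k + 46)).
Gosper form: A/B · C(k+1)/C(k) with A=k + 1, B=k + 8, C=k**3 + 34*k**2/3 + 121*k/3 + 46.
Key eq: (k + 1)·f(k+1) = (k + 7)·f(k) + (k**3 + 34*k**2/3 + 121*k/3 + 46).
Degrees (1,1,3) ⇒ d ≤ 6.
Match coefficients ⇒ f(k) = k*(k + 2)*(k + 3)*(k + 5)*(k**2 + 11*k + 34)/72.
Then R = B(k−1)f/C = k*(k + 2)*(k + 5)*(k + 7)*(k**2 + 11*k + 34)/(24*(3*k**2 + 25*k + 46)), so s_k = R(k)·t_k = k*(-k**2 - 11*k - 34)/(24*(k**3 + 11*k**2 + 34*k + 24)).
s_(k+1) − s_k = (-3*k**2 - 25*k - 46)/(k**6 + 25*k**5 + 247*k**4 + 1219*k**3 + 3112*k**2 + 3796*k + 1680) = t_k.

Yes. s_k = k*(-k**2 - 11*k - 34)/(24*(k**3 + 11*k**2 + 34*k + 24)).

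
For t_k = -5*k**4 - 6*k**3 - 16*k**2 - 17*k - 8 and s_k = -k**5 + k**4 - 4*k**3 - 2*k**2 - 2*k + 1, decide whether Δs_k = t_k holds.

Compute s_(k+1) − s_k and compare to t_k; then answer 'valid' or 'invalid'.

s_(k+1) = -k**5 - 4*k**4 - 10*k**3 - 18*k**2 - 19*k - 7
s_(k+1) − s_k = -5*k**4 - 6*k**3 - 16*k**2 - 17*k - 8
(s_(k+1) − s_k) − t_k = 0

valid (s_(k+1) − s_k reduces to t_k)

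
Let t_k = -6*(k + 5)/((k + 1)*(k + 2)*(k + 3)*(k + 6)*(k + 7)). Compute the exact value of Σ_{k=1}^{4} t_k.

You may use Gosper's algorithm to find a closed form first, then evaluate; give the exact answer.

Compute t_(k+1)/t_k: get (k + 1)*(k + 6)**2/((k + 4)*(k + 5)*(k + 8)).
So A=k + 1 and B=k + 8, with C=k**3 + 14*k**2 + 65*k + 100.
Key eq: (k + 1)·f(k+1) = (k + 7)·f(k) + (k**3 + 14*k**2 + 65*k + 100).
From deg A=1, deg B=1, deg C=3: d=6.
Coefficient equations give f(k) = k*(k + 3)*(k + 4)**2*(k + 5)**2/36.
So s_k = (B(k−1)f/C)·t_k = (k*(k + 3)*(k + 4)*(k + 7)/36)·t_k = k*(-k**2 - 9*k - 20)/(6*(k**3 + 9*k**2 + 20*k + 12)).
Verify: 6*(-k - 5)/(k**5 + 19*k**4 + 131*k**3 + 401*k**2 + 540*k + 252) matches t_k.
Telescoping: Σ = s_(5) − s_(1) = -25/154 − (-5/42) = -10/231.

Σ = -10/231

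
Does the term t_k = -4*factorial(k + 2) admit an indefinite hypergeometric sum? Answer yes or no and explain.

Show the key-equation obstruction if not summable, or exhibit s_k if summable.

No. Not Gosper-summable.

Step 1: r(k) = k + 3.
Take A(k)=k + 3, B(k)=1, C(k)=1.
Key eq: (k + 3)·f(k+1) = (1)·f(k) + (1).
From deg A=1, deg B=0, deg C=0: d=-1.
deg f ≤ -1 is impossible — no certificate.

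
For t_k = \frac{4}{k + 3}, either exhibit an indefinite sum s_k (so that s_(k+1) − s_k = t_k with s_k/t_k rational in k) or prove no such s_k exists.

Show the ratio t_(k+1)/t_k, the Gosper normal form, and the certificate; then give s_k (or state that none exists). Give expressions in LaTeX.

none — t_k is not Gosper-summable

Compute t_(k+1)/t_k: get (k + 3)/(k + 4).
Factor: A=k + 3; B=k + 4; C=1.
f must satisfy (k + 3)·f(k+1) − (k + 3)·f(k) = 1.
deg f ≤ 0 (via 1,1,0).
f = c0 ⇒ A·f(k+1) − B(k−1)·f(k) − C = -1. The system {-1 = 0} is inconsistent; no antidifference.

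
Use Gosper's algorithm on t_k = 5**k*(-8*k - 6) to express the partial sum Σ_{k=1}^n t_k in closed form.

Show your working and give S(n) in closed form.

S(n) = -10*5**n*n - 5*5**n + 5

The ratio is 5*(4*k + 7)/(4*k + 3).
A = 5, B = 1, C = k + 3/4.
Key eq: (5)·f(k+1) = (1)·f(k) + (k + 3/4).
deg f ≤ 1 (via 0,0,1).
Coefficient equations give f(k) = (2*k - 1)/8.
Get s_k = R·t_k = 5**k*(1 - 2*k) with R(k) = B(k−1)f(k)/C(k) = (2*k - 1)/(2*(4*k + 3)).
Verify: 5**k*(-8*k - 6) matches t_k.
Telescope: S(n) = s_(n+1) − s_(1) = 5**(n + 1)*(-2*n - 1) − (-5) = -10*5**n*n - 5*5**n + 5.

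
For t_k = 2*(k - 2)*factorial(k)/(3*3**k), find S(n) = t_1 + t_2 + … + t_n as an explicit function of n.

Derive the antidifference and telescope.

S(n) = 2*3**(-n - 1)*(-3**n + n*factorial(n) + factorial(n))

The ratio is (k**2 - 1)/(3*(k - 2)).
Factor: A=k/3 + 1/3; B=1; C=k - 2.
Need (k/3 + 1/3)·f(k+1) − (1)·f(k) = k - 2.
Degrees (1,0,1) ⇒ d ≤ 0.
Solving with deg f ≤ 0: f(k) = 3.
Certificate R = B(k−1)f/C = 3/(k - 2) gives s_k = 2*factorial(k)/3**k.
s_(k+1) − s_k = 2*(k - 2)*factorial(k)/(3*3**k) = t_k.
Σ_(k=1)^n t_k = s_(n+1) − s_(1) = (2*3**(-n - 1)*factorial(n + 1)) − (2/3), i.e. 2*3**(-n - 1)*(-3**n + n*factorial(n) + factorial(n)).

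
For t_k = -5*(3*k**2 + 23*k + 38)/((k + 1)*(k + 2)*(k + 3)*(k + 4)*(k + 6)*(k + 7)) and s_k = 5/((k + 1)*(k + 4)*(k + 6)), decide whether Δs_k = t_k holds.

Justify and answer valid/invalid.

s_(k+1) = 5/((k + 2)*(k + 5)*(k + 7))
s_(k+1) − s_k = 5/((k + 2)*(k + 5)*(k + 7)) - 5/((k + 1)*(k + 4)*(k + 6))
(s_(k+1) − s_k) − t_k = 20*(k**2 + 8*k + 13)/(k**7 + 28*k**6 + 322*k**5 + 1960*k**4 + 6769*k**3 + 13132*k**2 + 13068*k + 5040)

Invalid: residual 20*(k**2 + 8*k + 13)/(k**7 + 28*k**6 + 322*k**5 + 1960*k**4 + 6769*k**3 + 13132*k**2 + 13068*k + 5040) ≠ 0.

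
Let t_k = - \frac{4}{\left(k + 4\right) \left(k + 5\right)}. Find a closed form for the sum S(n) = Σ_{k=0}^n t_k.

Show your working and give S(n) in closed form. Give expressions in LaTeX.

Compute t_(k+1)/t_k: get (k + 4)/(k + 6).
A = k + 4, B = k + 6, C = 1.
Set up (k + 4)·f(k+1) − (k + 5)·f(k) − (1) = 0.
Bound: deg f ≤ 1.
A polynomial solution: f(k) = k/4.
Then R = B(k−1)f/C = k*(k + 5)/4, so s_k = R(k)·t_k = -k/(k + 4).
s_(k+1) − s_k = -4/(k**2 + 9*k + 20) = t_k.
Telescope: S(n) = s_(n+1) − s_(0) = (-n - 1)/(n + 5) − (0) = (-n - 1)/(n + 5).

S(n) = \frac{- n - 1}{n + 5}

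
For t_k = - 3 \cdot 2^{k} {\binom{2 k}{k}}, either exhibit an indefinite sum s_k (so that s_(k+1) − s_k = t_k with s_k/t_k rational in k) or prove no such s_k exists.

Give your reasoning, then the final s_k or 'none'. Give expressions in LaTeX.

no hypergeometric antidifference exists

Compute t_(k+1)/t_k: get 4*(2*k + 1)/(k + 1).
Gosper form: A/B · C(k+1)/C(k) with A=8*k + 4, B=k + 1, C=1.
f must satisfy (8*k + 4)·f(k+1) − (k)·f(k) = 1.
Bound: deg f ≤ -1.
deg f ≤ -1 is impossible — no certificate.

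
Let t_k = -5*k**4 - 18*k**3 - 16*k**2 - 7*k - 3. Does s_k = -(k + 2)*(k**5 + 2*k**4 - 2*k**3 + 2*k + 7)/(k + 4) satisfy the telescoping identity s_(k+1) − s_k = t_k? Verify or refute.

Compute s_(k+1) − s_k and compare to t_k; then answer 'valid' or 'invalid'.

Invalid: residual 2*(4*k**5 + 36*k**4 + 90*k**3 + 71*k**2 + 29*k + 5)/(k**2 + 9*k + 20) ≠ 0.

s_(k+1) = -(k + 3)*(2*k + (k + 1)**5 + 2*(k + 1)**4 - 2*(k + 1)**3 + 9)/(k + 5)
s_(k+1) − s_k = (-5*k**6 - 55*k**5 - 206*k**4 - 331*k**3 - 244*k**2 - 109*k - 50)/(k**2 + 9*k + 20)
(s_(k+1) − s_k) − t_k = 2*(4*k**5 + 36*k**4 + 90*k**3 + 71*k**2 + 29*k + 5)/(k**2 + 9*k + 20)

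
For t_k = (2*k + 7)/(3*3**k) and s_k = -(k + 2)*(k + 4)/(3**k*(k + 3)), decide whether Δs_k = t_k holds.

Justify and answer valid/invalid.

s_(k+1) = -(k + 3)*(k + 5)/(3*3**k*(k + 4))
s_(k+1) − s_k = (2*k**3 + 19*k**2 + 57*k + 51)/(3*3**k*(k**2 + 7*k + 12))
(s_(k+1) − s_k) − t_k = (-2*k**2 - 16*k - 33)/(3*3**k*(k**2 + 7*k + 12))

Invalid: residual (-2*k**2 - 16*k - 33)/(3*3**k*(k**2 + 7*k + 12)) ≠ 0.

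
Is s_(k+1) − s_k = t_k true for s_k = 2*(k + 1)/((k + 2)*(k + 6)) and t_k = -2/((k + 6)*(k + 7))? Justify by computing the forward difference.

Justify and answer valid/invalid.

Invalid: residual 2*(2*k + 9)/(k**4 + 18*k**3 + 113*k**2 + 288*k + 252) ≠ 0.

s_(k+1) = 2*(k + 2)/((k + 3)*(k + 7))
s_(k+1) − s_k = 2*(-k**2 - 3*k + 3)/(k**4 + 18*k**3 + 113*k**2 + 288*k + 252)
(s_(k+1) − s_k) − t_k = 2*(2*k + 9)/(k**4 + 18*k**3 + 113*k**2 + 288*k + 252)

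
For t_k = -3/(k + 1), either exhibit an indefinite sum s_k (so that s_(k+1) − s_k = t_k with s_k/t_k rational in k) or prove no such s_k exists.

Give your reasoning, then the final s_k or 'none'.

none — t_k is not Gosper-summable

Ratio r(k) = (k + 1)/(k + 2).
Normal form (A,B,C) = (k + 1, k + 2, 1).
Key eq: (k + 1)·f(k+1) = (k + 1)·f(k) + (1).
d = 0 from the (1,1,0) case.
Generic f = c0 gives residual -1; -1 = 0 cannot hold, so t_k is not Gosper-summable.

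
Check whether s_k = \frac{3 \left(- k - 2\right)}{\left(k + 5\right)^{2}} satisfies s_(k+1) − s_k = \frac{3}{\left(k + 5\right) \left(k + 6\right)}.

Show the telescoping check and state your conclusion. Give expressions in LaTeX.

s_(k+1) = 3*(-k - 3)/(k + 6)**2
s_(k+1) − s_k = 3*(k**2 + 5*k - 3)/(k**4 + 22*k**3 + 181*k**2 + 660*k + 900)
(s_(k+1) − s_k) − t_k = 9*(-2*k - 11)/(k**4 + 22*k**3 + 181*k**2 + 660*k + 900)

Invalid: residual \frac{9 \left(- 2 k - 11\right)}{k^{4} + 22 k^{3} + 181 k^{2} + 660 k + 900} ≠ 0.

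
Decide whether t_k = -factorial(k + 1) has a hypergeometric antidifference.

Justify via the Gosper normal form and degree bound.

No. Not Gosper-summable.

Ratio r(k) = k + 2.
Gosper form: A/B · C(k+1)/C(k) with A=k + 2, B=1, C=1.
Set up (k + 2)·f(k+1) − (1)·f(k) − (1) = 0.
deg f ≤ -1 (via 1,0,0).
deg f ≤ -1 is impossible — no certificate.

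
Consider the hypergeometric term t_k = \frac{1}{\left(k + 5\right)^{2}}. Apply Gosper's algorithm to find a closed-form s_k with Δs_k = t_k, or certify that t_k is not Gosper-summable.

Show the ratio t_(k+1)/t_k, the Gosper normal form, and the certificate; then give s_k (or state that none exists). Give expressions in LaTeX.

none (Gosper's algorithm certifies no s_k)

Ratio r(k) = (k + 5)**2/(k + 6)**2.
So A=k**2 + 10*k + 25 and B=k**2 + 12*k + 36, with C=1.
f must satisfy (k**2 + 10*k + 25)·f(k+1) − (k**2 + 10*k + 25)·f(k) = 1.
d = 0 from the (2,2,0) case.
Write f(k) = c0. Then LHS − RHS = -1, requiring -1 = 0: contradictory. No certificate.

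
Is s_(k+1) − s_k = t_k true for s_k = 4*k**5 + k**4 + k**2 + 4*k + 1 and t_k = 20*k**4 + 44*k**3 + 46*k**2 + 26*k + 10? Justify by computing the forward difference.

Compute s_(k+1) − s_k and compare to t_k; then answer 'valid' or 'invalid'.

valid (s_(k+1) − s_k reduces to t_k)

s_(k+1) = 4*k + 4*(k + 1)**5 + (k + 1)**4 + (k + 1)**2 + 5
s_(k+1) − s_k = 20*k**4 + 44*k**3 + 46*k**2 + 26*k + 10
(s_(k+1) − s_k) − t_k = 0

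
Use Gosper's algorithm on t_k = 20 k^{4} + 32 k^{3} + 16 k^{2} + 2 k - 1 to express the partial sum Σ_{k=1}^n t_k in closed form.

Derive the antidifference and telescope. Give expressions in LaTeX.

Compute t_(k+1)/t_k: get (20*k**4 + 112*k**3 + 232*k**2 + 210*k + 69)/(20*k**4 + 32*k**3 + 16*k**2 + 2*k - 1).
Normal form (A,B,C) = (1, 1, k**4 + 8*k**3/5 + 4*k**2/5 + k/10 - 1/20).
Set up (1)·f(k+1) − (1)·f(k) − (k**4 + 8*k**3/5 + 4*k**2/5 + k/10 - 1/20) = 0.
d = 5 from the (0,0,4) case.
Match coefficients ⇒ f(k) = k**2*(4*k**3 - 2*k**2 - 4*k + 1)/20.
So s_k = (B(k−1)f/C)·t_k = (k**2*(4*k**3 - 2*k**2 - 4*k + 1)/(20*k**4 + 32*k**3 + 16*k**2 + 2*k - 1))·t_k = k**2*(4*k**3 - 2*k**2 - 4*k + 1).
Check: Δs_k = 20*k**4 + 32*k**3 + 16*k**2 + 2*k - 1. ✓
Σ_(k=1)^n t_k = s_(n+1) − s_(1) = (4*n**5 + 18*n**4 + 28*n**3 + 17*n**2 + 2*n - 1) − (-1), i.e. n*(4*n**4 + 18*n**3 + 28*n**2 + 17*n + 2).

S(n) = n \left(4 n^{4} + 18 n^{3} + 28 n^{2} + 17 n + 2\right)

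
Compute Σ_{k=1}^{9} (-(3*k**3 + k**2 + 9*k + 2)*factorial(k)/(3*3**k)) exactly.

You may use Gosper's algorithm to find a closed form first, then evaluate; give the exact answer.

Compute t_(k+1)/t_k: get (k + 1)*(9*k + 3*(k + 1)**3 + (k + 1)**2 + 11)/(3*(3*k**3 + k**2 + 9*k + 2)).
Take A(k)=k/3 + 1/3, B(k)=1, C(k)=k**3 + k**2/3 + 3*k + 2/3.
Solve (k/3 + 1/3)·f(k+1) − (1)·f(k) = k**3 + k**2/3 + 3*k + 2/3.
d = 2 from the (1,0,3) case.
Solving with deg f ≤ 2: f(k) = 3*k**2 + k + 1.
So s_k = (B(k−1)f/C)·t_k = (3*(3*k**2 + k + 1)/(3*k**3 + k**2 + 9*k + 2))·t_k = -(3*k**2 + k + 1)*factorial(k)/3**k.
Δs = -(3*k**3 + k**2 + 9*k + 2)*factorial(k)/(3*3**k), as required.
Evaluate s at k=10 and k=1: -13932800/729 and -5/3; difference -13931585/729.

Σ = -13931585/729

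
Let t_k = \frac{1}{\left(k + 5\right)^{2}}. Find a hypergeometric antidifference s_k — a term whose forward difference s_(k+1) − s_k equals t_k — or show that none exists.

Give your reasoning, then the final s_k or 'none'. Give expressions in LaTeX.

not Gosper-summable; s_k does not exist

r(k) = (k + 5)**2/(k + 6)**2 after simplifying.
Take A(k)=k**2 + 10*k + 25, B(k)=k**2 + 12*k + 36, C(k)=1.
Set up (k**2 + 10*k + 25)·f(k+1) − (k**2 + 10*k + 25)·f(k) − (1) = 0.
d = 0 from the (2,2,0) case.
Generic f = c0 gives residual -1; -1 = 0 cannot hold, so t_k is not Gosper-summable.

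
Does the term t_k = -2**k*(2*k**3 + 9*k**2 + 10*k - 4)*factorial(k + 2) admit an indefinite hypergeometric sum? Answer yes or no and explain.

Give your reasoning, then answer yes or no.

Yes. s_k = -2**k*(k**2 - 2)*factorial(k + 2).

t_(k+1)/t_k = 2*(2*k**4 + 21*k**3 + 79*k**2 + 119*k + 51)/(2*k**3 + 9*k**2 + 10*k - 4).
Normal form (A,B,C) = (2*k + 6, 1, k**3 + 9*k**2/2 + 5*k - 2).
f must satisfy (2*k + 6)·f(k+1) − (1)·f(k) = k**3 + 9*k**2/2 + 5*k - 2.
Degrees (1,0,3) ⇒ d ≤ 2.
A polynomial solution: f(k) = (k**2 - 2)/2.
Then R = B(k−1)f/C = (k**2 - 2)/(2*k**3 + 9*k**2 + 10*k - 4), so s_k = R(k)·t_k = -2**k*(k**2 - 2)*factorial(k + 2).
Verify: -2**k*(2*k**3 + 9*k**2 + 10*k - 4)*factorial(k + 2) matches t_k.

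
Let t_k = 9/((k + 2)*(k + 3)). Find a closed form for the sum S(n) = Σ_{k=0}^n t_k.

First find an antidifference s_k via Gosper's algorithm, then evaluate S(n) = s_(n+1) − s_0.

S(n) = 9*(n + 1)/(2*(n + 3))

r(k) = (k + 2)/(k + 4) after simplifying.
Gosper form: A/B · C(k+1)/C(k) with A=k + 2, B=k + 4, C=1.
Set up (k + 2)·f(k+1) − (k + 3)·f(k) − (1) = 0.
From deg A=1, deg B=1, deg C=0: d=1.
A polynomial solution: f(k) = k/2.
Then R = B(k−1)f/C = k*(k + 3)/2, so s_k = R(k)·t_k = 9*k/(2*(k + 2)).
Δs = 9/(k**2 + 5*k + 6), as required.
Telescope: S(n) = s_(n+1) − s_(0) = 9*(n + 1)/(2*(n + 3)) − (0) = 9*(n + 1)/(2*(n + 3)).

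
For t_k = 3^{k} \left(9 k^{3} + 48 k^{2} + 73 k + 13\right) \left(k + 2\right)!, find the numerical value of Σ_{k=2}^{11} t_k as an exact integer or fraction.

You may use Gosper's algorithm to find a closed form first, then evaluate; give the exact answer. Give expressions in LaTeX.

Compute t_(k+1)/t_k: get 3*(9*k**4 + 102*k**3 + 421*k**2 + 731*k + 429)/(9*k**3 + 48*k**2 + 73*k + 13).
Normal form (A,B,C) = (3*k + 9, 1, k**3 + 16*k**2/3 + 73*k/9 + 13/9).
Key eq: (3*k + 9)·f(k+1) = (1)·f(k) + (k**3 + 16*k**2/3 + 73*k/9 + 13/9).
d = 2 from the (1,0,3) case.
Solving with deg f ≤ 2: f(k) = (3*k**2 + 2*k - 4)/9.
So s_k = (B(k−1)f/C)·t_k = ((3*k**2 + 2*k - 4)/(9*k**3 + 48*k**2 + 73*k + 13))·t_k = 3**k*(3*k**2 + 2*k - 4)*factorial(k + 2).
s_(k+1) − s_k = 3**k*(9*k**3 + 48*k**2 + 73*k + 13)*factorial(k + 2) = t_k.
Evaluate s at k=12 and k=2: 20941213450635878400 and 2592; difference 20941213450635875808.

Σ = 20941213450635875808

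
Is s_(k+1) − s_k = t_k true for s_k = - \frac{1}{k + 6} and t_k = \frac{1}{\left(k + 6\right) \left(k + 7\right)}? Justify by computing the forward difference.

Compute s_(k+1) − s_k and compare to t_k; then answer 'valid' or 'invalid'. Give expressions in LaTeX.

valid (s_(k+1) − s_k reduces to t_k)

s_(k+1) = -1/(k + 7)
s_(k+1) − s_k = 1/((k + 6)*(k + 7))
(s_(k+1) − s_k) − t_k = 0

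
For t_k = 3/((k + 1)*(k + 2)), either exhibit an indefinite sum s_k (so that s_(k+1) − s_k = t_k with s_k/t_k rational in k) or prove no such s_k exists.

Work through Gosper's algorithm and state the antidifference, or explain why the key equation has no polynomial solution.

s_k = 3*k/(k + 1)

r(k) = (k + 1)/(k + 3) after simplifying.
Factor: A=k + 1; B=k + 3; C=1.
Key eq: (k + 1)·f(k+1) = (k + 2)·f(k) + (1).
Bound: deg f ≤ 1.
Match coefficients ⇒ f(k) = k.
Certificate R = B(k−1)f/C = k*(k + 2) gives s_k = 3*k/(k + 1).
Verify: 3/(k**2 + 3*k + 2) matches t_k.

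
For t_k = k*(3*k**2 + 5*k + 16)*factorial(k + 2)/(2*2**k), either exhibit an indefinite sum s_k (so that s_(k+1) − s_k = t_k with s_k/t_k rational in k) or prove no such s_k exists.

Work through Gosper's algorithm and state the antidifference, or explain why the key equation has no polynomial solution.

Compute t_(k+1)/t_k: get (k + 1)*(k + 3)*(5*k + 3*(k + 1)**2 + 21)/(2*k*(3*k**2 + 5*k + 16)).
A = k/2 + 3/2, B = 1, C = k**3 + 5*k**2/3 + 16*k/3.
Solve (k/2 + 3/2)·f(k+1) − (1)·f(k) = k**3 + 5*k**2/3 + 16*k/3.
deg f ≤ 2 (via 1,0,3).
A polynomial solution: f(k) = 2*(3*k**2 - 4*k + 3)/3.
Certificate R = B(k−1)f/C = 2*(3*k**2 - 4*k + 3)/(k*(3*k**2 + 5*k + 16)) gives s_k = (3*k**2 - 4*k + 3)*factorial(k + 2)/2**k.
Check: Δs_k = k*(3*k**2 + 5*k + 16)*factorial(k + 2)/(2*2**k). ✓

s_k = (3*k**2 - 4*k + 3)*factorial(k + 2)/2**k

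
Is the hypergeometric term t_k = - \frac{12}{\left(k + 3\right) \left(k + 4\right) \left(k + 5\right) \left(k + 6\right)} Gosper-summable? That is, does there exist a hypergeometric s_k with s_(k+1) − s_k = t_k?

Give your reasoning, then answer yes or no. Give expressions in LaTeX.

Compute t_(k+1)/t_k: get (k + 3)/(k + 7).
So A=k + 3 and B=k + 7, with C=1.
Need (k + 3)·f(k+1) − (k + 6)·f(k) = 1.
From deg A=1, deg B=1, deg C=0: d=3.
A polynomial solution: f(k) = k*(k**2 + 12*k + 47)/180.
Certificate R = B(k−1)f/C = k*(k + 6)*(k**2 + 12*k + 47)/180 gives s_k = k*(-k**2 - 12*k - 47)/(15*(k + 3)*(k + 4)*(k + 5)).
s_(k+1) − s_k = -12/(k**4 + 18*k**3 + 119*k**2 + 342*k + 360) = t_k.

Yes. s_k = \frac{k \left(- k^{2} - 12 k - 47\right)}{15 \left(k + 3\right) \left(k + 4\right) \left(k + 5\right)}.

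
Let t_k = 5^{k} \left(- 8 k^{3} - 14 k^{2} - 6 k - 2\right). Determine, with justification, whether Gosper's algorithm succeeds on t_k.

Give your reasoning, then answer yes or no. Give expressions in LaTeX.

Yes. s_k = 2 \cdot 5^{k} \left(- k^{3} + 2 k^{2} - 2 k + 1\right).

Compute t_(k+1)/t_k: get 5*(4*k**3 + 19*k**2 + 29*k + 15)/(4*k**3 + 7*k**2 + 3*k + 1).
Factor: A=5; B=1; C=k**3 + 7*k**2/4 + 3*k/4 + 1/4.
Solve (5)·f(k+1) − (1)·f(k) = k**3 + 7*k**2/4 + 3*k/4 + 1/4.
Degrees (0,0,3) ⇒ d ≤ 3.
Solving with deg f ≤ 3: f(k) = (k - 1)*(k**2 - k + 1)/4.
Get s_k = R·t_k = 2*5**k*(-k**3 + 2*k**2 - 2*k + 1) with R(k) = B(k−1)f(k)/C(k) = (k - 1)*(k**2 - k + 1)/(4*k**3 + 7*k**2 + 3*k + 1).
Verify: 5**k*(-8*k**3 - 14*k**2 - 6*k - 2) matches t_k.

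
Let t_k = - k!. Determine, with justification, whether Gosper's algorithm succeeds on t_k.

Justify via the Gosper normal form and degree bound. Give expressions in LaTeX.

Ratio r(k) = k + 1.
Gosper form: A/B · C(k+1)/C(k) with A=k + 1, B=1, C=1.
Set up (k + 1)·f(k+1) − (1)·f(k) − (1) = 0.
Degrees (1,0,0) ⇒ d ≤ -1.
deg f ≤ -1 is impossible — no certificate.

No — negative degree bound, so no certificate f.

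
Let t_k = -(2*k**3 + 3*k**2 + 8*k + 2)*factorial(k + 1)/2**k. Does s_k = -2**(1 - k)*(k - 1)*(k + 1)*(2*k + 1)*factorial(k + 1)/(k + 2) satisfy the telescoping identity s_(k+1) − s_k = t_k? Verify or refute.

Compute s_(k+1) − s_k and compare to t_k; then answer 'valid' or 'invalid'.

Invalid: residual (2*k**4 + 7*k**3 + 10*k**2 + 20*k + 6)*factorial(k + 1)/(2**k*(k + 2)*(k + 3)) ≠ 0.

s_(k+1) = -k*(k + 2)*(2*k + 3)*factorial(k + 2)/(2**k*(k + 3))
s_(k+1) − s_k = -(2*k**5 + 11*k**4 + 28*k**3 + 50*k**2 + 38*k + 6)*factorial(k + 1)/(2**k*(k + 2)*(k + 3))
(s_(k+1) − s_k) − t_k = (2*k**4 + 7*k**3 + 10*k**2 + 20*k + 6)*factorial(k + 1)/(2**k*(k + 2)*(k + 3))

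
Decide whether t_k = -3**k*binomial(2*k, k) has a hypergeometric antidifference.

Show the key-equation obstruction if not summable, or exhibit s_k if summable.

No; the degree bound rules out any f.

Step 1: r(k) = 6*(2*k + 1)/(k + 1).
Normal form (A,B,C) = (12*k + 6, k + 1, 1).
Need (12*k + 6)·f(k+1) − (k)·f(k) = 1.
From deg A=1, deg B=1, deg C=0: d=-1.
Bound -1 < 0, so the key equation has no polynomial solution.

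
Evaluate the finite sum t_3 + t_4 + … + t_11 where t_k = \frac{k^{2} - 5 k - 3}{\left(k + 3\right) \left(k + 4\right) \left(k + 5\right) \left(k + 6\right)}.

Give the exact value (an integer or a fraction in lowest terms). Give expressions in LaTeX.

Σ = 1/4760

Compute t_(k+1)/t_k: get (k**3 - 16*k - 21)/(k**3 + 2*k**2 - 38*k - 21).
Gosper form: A/B · C(k+1)/C(k) with A=k + 3, B=k + 7, C=k**2 - 5*k - 3.
Set up (k + 3)·f(k+1) − (k + 6)·f(k) − (k**2 - 5*k - 3) = 0.
Degrees (1,1,2) ⇒ d ≤ 3.
Coefficient equations give f(k) = k*(k**2 - 48*k - 13)/60.
R(k) = B(k−1)·f(k)/C(k) = k*(k + 6)*(k**2 - 48*k - 13)/(60*(k**2 - 5*k - 3)); s_k = R·t_k = k*(k**2 - 48*k - 13)/(60*(k + 3)*(k + 4)*(k + 5)).
Check: Δs_k = (k**2 - 5*k - 3)/(k**4 + 18*k**3 + 119*k**2 + 342*k + 360). ✓
Sum = s_(12) − s_(3); s_(12) = -89/4080, s_(3) = -37/1680 ⇒ 1/4760.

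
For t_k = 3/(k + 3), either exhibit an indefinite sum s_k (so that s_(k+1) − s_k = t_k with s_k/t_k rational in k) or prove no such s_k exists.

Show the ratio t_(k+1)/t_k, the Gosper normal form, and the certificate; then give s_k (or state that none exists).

t_(k+1)/t_k = (k + 3)/(k + 4).
So A=k + 3 and B=k + 4, with C=1.
Solve (k + 3)·f(k+1) − (k + 3)·f(k) = 1.
Bound: deg f ≤ 0.
Generic f = c0 gives residual -1; -1 = 0 cannot hold, so t_k is not Gosper-summable.

not Gosper-summable; s_k does not exist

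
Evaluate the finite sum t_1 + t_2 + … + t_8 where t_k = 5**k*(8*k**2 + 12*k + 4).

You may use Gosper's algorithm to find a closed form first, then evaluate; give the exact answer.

Step 1: r(k) = 5*(2*k**2 + 7*k + 6)/(2*k**2 + 3*k + 1).
Factor: A=5; B=1; C=k**2 + 3*k/2 + 1/2.
Need (5)·f(k+1) − (1)·f(k) = k**2 + 3*k/2 + 1/2.
d = 2 from the (0,0,2) case.
A polynomial solution: f(k) = (2*k**2 - 2*k + 1)/8.
R(k) = B(k−1)·f(k)/C(k) = (2*k**2 - 2*k + 1)/(4*(k + 1)*(2*k + 1)); s_k = R·t_k = 5**k*(2*k**2 - 2*k + 1).
s_(k+1) − s_k = 5**k*(8*k**2 + 12*k + 4) = t_k.
Evaluate s at k=9 and k=1: 283203125 and 5; difference 283203120.

Σ = 283203120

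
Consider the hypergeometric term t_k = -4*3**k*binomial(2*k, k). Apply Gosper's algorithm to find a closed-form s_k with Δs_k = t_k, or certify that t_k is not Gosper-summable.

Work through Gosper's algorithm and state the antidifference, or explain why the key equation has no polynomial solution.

no hypergeometric antidifference exists

Compute t_(k+1)/t_k: get 6*(2*k + 1)/(k + 1).
Gosper form: A/B · C(k+1)/C(k) with A=12*k + 6, B=k + 1, C=1.
f must satisfy (12*k + 6)·f(k+1) − (k)·f(k) = 1.
Degrees (1,1,0) ⇒ d ≤ -1.
deg f ≤ -1 is impossible — no certificate.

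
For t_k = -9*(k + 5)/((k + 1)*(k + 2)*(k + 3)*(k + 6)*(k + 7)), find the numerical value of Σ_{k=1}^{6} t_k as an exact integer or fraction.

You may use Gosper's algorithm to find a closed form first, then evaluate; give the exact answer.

Σ = -149/2184

Ratio r(k) = (k + 1)*(k + 6)**2/((k + 4)*(k + 5)*(k + 8)).
Gosper form: A/B · C(k+1)/C(k) with A=k + 1, B=k + 8, C=k**3 + 14*k**2 + 65*k + 100.
f must satisfy (k + 1)·f(k+1) − (k + 7)·f(k) = k**3 + 14*k**2 + 65*k + 100.
deg f ≤ 6 (via 1,1,3).
Coefficient equations give f(k) = k*(k + 3)*(k + 4)**2*(k + 5)**2/36.
Get s_k = R·t_k = k*(-k**2 - 9*k - 20)/(4*(k**3 + 9*k**2 + 20*k + 12)) with R(k) = B(k−1)f(k)/C(k) = k*(k + 3)*(k + 4)*(k + 7)/36.
Δs = 9*(-k - 5)/(k**5 + 19*k**4 + 131*k**3 + 401*k**2 + 540*k + 252), as required.
Σ_(k=1)^(6) t_k = s_(7) − s_(1) = -77/312 − (-5/28) = -149/2184.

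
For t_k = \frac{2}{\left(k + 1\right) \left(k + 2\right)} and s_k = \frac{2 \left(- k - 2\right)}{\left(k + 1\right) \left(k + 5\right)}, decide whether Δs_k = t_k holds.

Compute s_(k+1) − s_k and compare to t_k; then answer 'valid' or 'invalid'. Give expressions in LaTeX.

Invalid: residual \frac{6 \left(- 2 k - 7\right)}{k^{4} + 14 k^{3} + 65 k^{2} + 112 k + 60} ≠ 0.

s_(k+1) = 2*(-k - 3)/((k + 2)*(k + 6))
s_(k+1) − s_k = 2*(k**2 + 5*k + 9)/(k**4 + 14*k**3 + 65*k**2 + 112*k + 60)
(s_(k+1) − s_k) − t_k = 6*(-2*k - 7)/(k**4 + 14*k**3 + 65*k**2 + 112*k + 60)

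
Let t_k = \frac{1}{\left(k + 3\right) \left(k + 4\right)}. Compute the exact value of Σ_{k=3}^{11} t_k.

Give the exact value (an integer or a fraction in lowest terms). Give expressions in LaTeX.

Ratio r(k) = (k + 3)/(k + 5).
A = k + 3, B = k + 5, C = 1.
Key eq: (k + 3)·f(k+1) = (k + 4)·f(k) + (1).
Bound: deg f ≤ 1.
Match coefficients ⇒ f(k) = k/3.
So s_k = (B(k−1)f/C)·t_k = (k*(k + 4)/3)·t_k = k/(3*(k + 3)).
Δs = 1/(k**2 + 7*k + 12), as required.
Σ_(k=3)^(11) t_k = s_(12) − s_(3) = 4/15 − (1/6) = 1/10.

Σ = 1/10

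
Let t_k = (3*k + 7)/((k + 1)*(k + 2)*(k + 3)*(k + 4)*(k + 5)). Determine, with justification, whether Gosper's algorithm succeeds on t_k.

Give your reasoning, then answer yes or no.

t_(k+1)/t_k = (k + 1)*(3*k + 10)/((k + 6)*(3*k + 7)).
A = k + 1, B = k + 6, C = k + 7/3.
f must satisfy (k + 1)·f(k+1) − (k + 5)·f(k) = k + 7/3.
From deg A=1, deg B=1, deg C=1: d=4.
Match coefficients ⇒ f(k) = k*(k + 2)*(k**2 + 8*k + 19)/36.
So s_k = (B(k−1)f/C)·t_k = (k*(k + 2)*(k + 5)*(k**2 + 8*k + 19)/(12*(3*k + 7)))·t_k = k*(k**2 + 8*k + 19)/(12*(k**3 + 8*k**2 + 19*k + 12)).
s_(k+1) − s_k = (3*k + 7)/(k**5 + 15*k**4 + 85*k**3 + 225*k**2 + 274*k + 120) = t_k.

Yes. s_k = k*(k**2 + 8*k + 19)/(12*(k**3 + 8*k**2 + 19*k + 12)).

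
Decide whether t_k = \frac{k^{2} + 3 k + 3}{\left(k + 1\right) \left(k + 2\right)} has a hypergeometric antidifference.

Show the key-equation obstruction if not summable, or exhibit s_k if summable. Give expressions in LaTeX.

Yes. s_k = \frac{k \left(k + 2\right)}{k + 1}.

Ratio r(k) = (k + 1)*(3*k + (k + 1)**2 + 6)/((k + 3)*(k**2 + 3*k + 3)).
Normal form (A,B,C) = (k + 1, k + 3, k**2 + 3*k + 3).
Key eq: (k + 1)·f(k+1) = (k + 2)·f(k) + (k**2 + 3*k + 3).
From deg A=1, deg B=1, deg C=2: d=2.
Coefficient equations give f(k) = k*(k + 2).
So s_k = (B(k−1)f/C)·t_k = (k*(k + 2)**2/(k**2 + 3*k + 3))·t_k = k*(k + 2)/(k + 1).
Verify: (k**2 + 3*k + 3)/(k**2 + 3*k + 2) matches t_k.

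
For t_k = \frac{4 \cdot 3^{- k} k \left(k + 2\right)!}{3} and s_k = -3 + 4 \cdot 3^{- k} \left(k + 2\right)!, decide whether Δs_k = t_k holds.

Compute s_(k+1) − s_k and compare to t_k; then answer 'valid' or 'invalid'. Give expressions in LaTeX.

s_(k+1) = 4*3**(-k - 1)*factorial(k + 3) - 3
s_(k+1) − s_k = 4*k*factorial(k + 2)/(3*3**k)
(s_(k+1) − s_k) − t_k = 0

valid; difference matches t_k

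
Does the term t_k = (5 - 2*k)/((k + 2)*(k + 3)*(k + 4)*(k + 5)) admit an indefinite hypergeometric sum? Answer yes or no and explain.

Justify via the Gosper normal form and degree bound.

Yes. s_k = k*(k**2 + 9*k + 50)/(24*(k + 2)*(k + 3)*(k + 4)).

Step 1: r(k) = (k + 2)*(2*k - 3)/((k + 6)*(2*k - 5)).
So A=k + 2 and B=k + 6, with C=k - 5/2.
Key eq: (k + 2)·f(k+1) = (k + 5)·f(k) + (k - 5/2).
Bound: deg f ≤ 3.
Match coefficients ⇒ f(k) = -k*(k**2 + 9*k + 50)/48.
Then R = B(k−1)f/C = -k*(k + 5)*(k**2 + 9*k + 50)/(24*(2*k - 5)), so s_k = R(k)·t_k = k*(k**2 + 9*k + 50)/(24*(k + 2)*(k + 3)*(k + 4)).
s_(k+1) − s_k = (5 - 2*k)/(k**4 + 14*k**3 + 71*k**2 + 154*k + 120) = t_k.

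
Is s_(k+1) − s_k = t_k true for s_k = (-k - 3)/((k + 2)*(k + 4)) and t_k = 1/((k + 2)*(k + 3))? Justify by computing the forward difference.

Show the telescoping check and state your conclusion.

Invalid: residual (-2*k - 7)/(k**4 + 14*k**3 + 71*k**2 + 154*k + 120) ≠ 0.

s_(k+1) = (-k - 4)/((k + 3)*(k + 5))
s_(k+1) − s_k = (k**2 + 7*k + 13)/(k**4 + 14*k**3 + 71*k**2 + 154*k + 120)
(s_(k+1) − s_k) − t_k = (-2*k - 7)/(k**4 + 14*k**3 + 71*k**2 + 154*k + 120)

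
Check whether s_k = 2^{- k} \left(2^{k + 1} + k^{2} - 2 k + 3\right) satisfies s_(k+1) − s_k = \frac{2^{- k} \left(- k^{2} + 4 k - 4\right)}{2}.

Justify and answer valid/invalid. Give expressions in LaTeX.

valid (s_(k+1) − s_k reduces to t_k)

s_(k+1) = (4*2**k + k**2 + 2)/(2*2**k)
s_(k+1) − s_k = (-k**2 + 4*k - 4)/(2*2**k)
(s_(k+1) − s_k) − t_k = 0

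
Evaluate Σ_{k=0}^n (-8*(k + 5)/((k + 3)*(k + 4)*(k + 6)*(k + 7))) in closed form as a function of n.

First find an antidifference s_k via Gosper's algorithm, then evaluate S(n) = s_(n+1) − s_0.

The ratio is (k + 3)*(k + 6)**2/((k + 5)**2*(k + 8)).
Factor: A=k + 3; B=k + 8; C=k**2 + 10*k + 25.
Solve (k + 3)·f(k+1) − (k + 7)·f(k) = k**2 + 10*k + 25.
Bound: deg f ≤ 4.
Solve for f: f(k) = k*(k + 4)*(k + 5)*(k + 9)/36 (degree 4 ≤ 4).
R(k) = B(k−1)·f(k)/C(k) = k*(k + 4)*(k + 7)*(k + 9)/(36*(k + 5)); s_k = R·t_k = 2*k*(-k - 9)/(9*(k**2 + 9*k + 18)).
Verify: 8*(-k - 5)/(k**4 + 20*k**3 + 145*k**2 + 450*k + 504) matches t_k.
Telescope: S(n) = s_(n+1) − s_(0) = 2*(-n**2 - 11*n - 10)/(9*(n**2 + 11*n + 28)) − (0) = 2*(-n**2 - 11*n - 10)/(9*(n**2 + 11*n + 28)).

S(n) = 2*(-n**2 - 11*n - 10)/(9*(n**2 + 11*n + 28))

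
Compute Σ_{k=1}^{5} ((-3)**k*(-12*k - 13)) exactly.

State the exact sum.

Σ = 13863

Step 1: r(k) = 3*(-12*k - 25)/(12*k + 13).
Gosper form: A/B · C(k+1)/C(k) with A=-3, B=1, C=k + 13/12.
Key eq: (-3)·f(k+1) = (1)·f(k) + (k + 13/12).
Degrees (0,0,1) ⇒ d ≤ 1.
Solve for f: f(k) = -(3*k + 1)/12 (degree 1 ≤ 1).
Get s_k = R·t_k = (-3)**k*(3*k + 1) with R(k) = B(k−1)f(k)/C(k) = -(3*k + 1)/(12*k + 13).
Verify: (-3)**k*(-12*k - 13) matches t_k.
Evaluate s at k=6 and k=1: 13851 and -12; difference 13863.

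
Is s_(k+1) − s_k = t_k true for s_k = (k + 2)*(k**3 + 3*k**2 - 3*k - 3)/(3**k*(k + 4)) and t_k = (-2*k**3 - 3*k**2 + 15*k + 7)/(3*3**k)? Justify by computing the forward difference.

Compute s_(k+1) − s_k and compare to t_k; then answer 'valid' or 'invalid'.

Invalid: residual 2*(2*k**4 + 14*k**3 + 6*k**2 - 76*k - 37)/(3*3**k*(k**2 + 9*k + 20)) ≠ 0.

s_(k+1) = (k**4 + 9*k**3 + 24*k**2 + 16*k - 6)/(3*3**k*(k + 5))
s_(k+1) − s_k = (-2*k**5 - 17*k**4 - 24*k**3 + 94*k**2 + 211*k + 66)/(3*3**k*(k**2 + 9*k + 20))
(s_(k+1) − s_k) − t_k = 2*(2*k**4 + 14*k**3 + 6*k**2 - 76*k - 37)/(3*3**k*(k**2 + 9*k + 20))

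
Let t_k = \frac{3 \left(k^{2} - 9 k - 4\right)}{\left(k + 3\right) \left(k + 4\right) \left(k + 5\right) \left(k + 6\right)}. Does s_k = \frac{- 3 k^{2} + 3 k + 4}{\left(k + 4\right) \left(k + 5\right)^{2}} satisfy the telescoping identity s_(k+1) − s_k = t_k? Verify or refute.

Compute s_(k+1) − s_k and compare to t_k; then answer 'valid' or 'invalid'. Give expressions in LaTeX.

Invalid: residual \frac{2 \left(- 6 k^{3} - 3 k^{2} + 169 k + 84\right)}{k^{6} + 29 k^{5} + 347 k^{4} + 2191 k^{3} + 7692 k^{2} + 14220 k + 10800} ≠ 0.

s_(k+1) = (3*k - 3*(k + 1)**2 + 7)/((k + 5)*(k + 6)**2)
s_(k+1) − s_k = (3*k**3 - 15*k**2 - 180*k - 64)/(k**5 + 26*k**4 + 269*k**3 + 1384*k**2 + 3540*k + 3600)
(s_(k+1) − s_k) − t_k = 2*(-6*k**3 - 3*k**2 + 169*k + 84)/(k**6 + 29*k**5 + 347*k**4 + 2191*k**3 + 7692*k**2 + 14220*k + 10800)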